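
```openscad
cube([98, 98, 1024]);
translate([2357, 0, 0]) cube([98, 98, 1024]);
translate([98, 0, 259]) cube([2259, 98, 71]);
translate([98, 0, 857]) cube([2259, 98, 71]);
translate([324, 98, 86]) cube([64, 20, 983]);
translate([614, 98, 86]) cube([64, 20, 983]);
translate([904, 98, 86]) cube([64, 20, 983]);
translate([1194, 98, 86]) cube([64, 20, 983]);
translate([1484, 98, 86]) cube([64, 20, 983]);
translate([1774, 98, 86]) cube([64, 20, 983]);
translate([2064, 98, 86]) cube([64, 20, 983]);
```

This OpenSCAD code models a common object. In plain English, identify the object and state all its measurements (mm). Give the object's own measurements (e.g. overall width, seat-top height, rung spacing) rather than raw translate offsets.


A fence section. Two 98×98 mm posts, 1024 mm tall, stand on the floor with a clear span of 2259 mm between their inner faces. Two horizontal rails of 98×71 mm section span the gap between the posts with their undersides at z = 259 mm and z = 857 mm, flush with the posts' −y face. 7 pickets, each 64 mm wide, 20 mm thick and 983 mm tall, are fixed to the +y face of the rails with their bottoms at z = 86 mm, spaced across the span with a 226 mm gap after the −x post and between neighbouring pickets, with 229 mm left before the +x post.


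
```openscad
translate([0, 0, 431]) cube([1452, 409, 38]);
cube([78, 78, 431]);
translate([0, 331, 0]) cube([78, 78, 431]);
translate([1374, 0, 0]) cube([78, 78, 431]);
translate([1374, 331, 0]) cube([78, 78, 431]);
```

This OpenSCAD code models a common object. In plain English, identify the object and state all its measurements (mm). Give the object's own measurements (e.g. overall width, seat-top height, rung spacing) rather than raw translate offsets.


A bench: a 1452×409 mm seat slab, 38 mm thick, top at z = 469 mm, on four 78×78 mm square legs flush with the seat corners and standing on z = 0.


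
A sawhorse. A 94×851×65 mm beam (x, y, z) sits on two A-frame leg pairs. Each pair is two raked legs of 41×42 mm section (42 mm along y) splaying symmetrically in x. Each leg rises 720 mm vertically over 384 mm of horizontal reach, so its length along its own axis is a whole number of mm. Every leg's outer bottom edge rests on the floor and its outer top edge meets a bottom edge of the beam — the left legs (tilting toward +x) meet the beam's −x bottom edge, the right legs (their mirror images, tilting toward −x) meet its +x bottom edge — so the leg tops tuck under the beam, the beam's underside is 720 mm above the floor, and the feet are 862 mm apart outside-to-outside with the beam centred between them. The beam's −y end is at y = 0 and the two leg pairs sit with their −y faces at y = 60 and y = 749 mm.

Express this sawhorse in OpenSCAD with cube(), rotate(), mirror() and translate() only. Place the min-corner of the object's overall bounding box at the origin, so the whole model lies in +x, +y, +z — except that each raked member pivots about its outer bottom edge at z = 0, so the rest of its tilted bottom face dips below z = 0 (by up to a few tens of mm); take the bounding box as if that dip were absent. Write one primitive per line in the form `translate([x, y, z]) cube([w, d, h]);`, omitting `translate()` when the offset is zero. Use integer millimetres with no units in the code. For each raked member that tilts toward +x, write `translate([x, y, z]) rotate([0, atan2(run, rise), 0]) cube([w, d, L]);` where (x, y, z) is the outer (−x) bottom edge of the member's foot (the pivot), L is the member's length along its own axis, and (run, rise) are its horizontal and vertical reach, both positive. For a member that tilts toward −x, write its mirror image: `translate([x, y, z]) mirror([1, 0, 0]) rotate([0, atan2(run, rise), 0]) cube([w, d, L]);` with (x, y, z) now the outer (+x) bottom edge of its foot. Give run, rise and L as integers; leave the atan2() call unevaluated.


translate([384, 0, 720]) cube([94, 851, 65]);
translate([0, 60, 0]) rotate([0, atan2(384, 720), 0]) cube([41, 42, 816]);
translate([862, 60, 0]) mirror([1, 0, 0]) rotate([0, atan2(384, 720), 0]) cube([41, 42, 816]);
translate([0, 749, 0]) rotate([0, atan2(384, 720), 0]) cube([41, 42, 816]);
translate([862, 749, 0]) mirror([1, 0, 0]) rotate([0, atan2(384, 720), 0]) cube([41, 42, 816]);


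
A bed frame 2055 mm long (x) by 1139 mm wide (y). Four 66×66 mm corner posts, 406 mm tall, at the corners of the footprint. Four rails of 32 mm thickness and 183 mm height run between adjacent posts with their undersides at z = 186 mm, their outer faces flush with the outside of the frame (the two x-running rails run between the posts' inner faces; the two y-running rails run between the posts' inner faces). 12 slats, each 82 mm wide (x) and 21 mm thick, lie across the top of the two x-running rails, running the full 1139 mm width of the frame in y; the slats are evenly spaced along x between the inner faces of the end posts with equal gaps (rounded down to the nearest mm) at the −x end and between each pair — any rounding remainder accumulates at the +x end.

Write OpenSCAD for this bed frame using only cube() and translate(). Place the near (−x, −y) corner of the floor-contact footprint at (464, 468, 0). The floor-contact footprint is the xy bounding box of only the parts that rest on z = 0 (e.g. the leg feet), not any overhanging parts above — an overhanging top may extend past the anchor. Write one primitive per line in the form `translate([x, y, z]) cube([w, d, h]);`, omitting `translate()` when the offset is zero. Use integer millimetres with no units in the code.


translate([464, 468, 0]) cube([66, 66, 406]);
translate([464, 1541, 0]) cube([66, 66, 406]);
translate([2453, 468, 0]) cube([66, 66, 406]);
translate([2453, 1541, 0]) cube([66, 66, 406]);
translate([530, 468, 186]) cube([1923, 32, 183]);
translate([530, 1575, 186]) cube([1923, 32, 183]);
translate([464, 534, 186]) cube([32, 1007, 183]);
translate([2487, 534, 186]) cube([32, 1007, 183]);
translate([602, 468, 369]) cube([82, 1139, 21]);
translate([756, 468, 369]) cube([82, 1139, 21]);
translate([910, 468, 369]) cube([82, 1139, 21]);
translate([1064, 468, 369]) cube([82, 1139, 21]);
translate([1218, 468, 369]) cube([82, 1139, 21]);
translate([1372, 468, 369]) cube([82, 1139, 21]);
translate([1526, 468, 369]) cube([82, 1139, 21]);
translate([1680, 468, 369]) cube([82, 1139, 21]);
translate([1834, 468, 369]) cube([82, 1139, 21]);
translate([1988, 468, 369]) cube([82, 1139, 21]);
translate([2142, 468, 369]) cube([82, 1139, 21]);
translate([2296, 468, 369]) cube([82, 1139, 21]);


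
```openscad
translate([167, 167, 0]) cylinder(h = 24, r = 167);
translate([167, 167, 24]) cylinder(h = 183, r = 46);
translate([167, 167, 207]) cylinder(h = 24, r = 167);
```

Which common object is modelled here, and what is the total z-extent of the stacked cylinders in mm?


A spool. The overall height is 231 mm.

Three coaxial cylinders, large–small–large — a spool. Two 24 mm flanges and a 183 mm core give 24 + 183 + 24 = 231 mm.


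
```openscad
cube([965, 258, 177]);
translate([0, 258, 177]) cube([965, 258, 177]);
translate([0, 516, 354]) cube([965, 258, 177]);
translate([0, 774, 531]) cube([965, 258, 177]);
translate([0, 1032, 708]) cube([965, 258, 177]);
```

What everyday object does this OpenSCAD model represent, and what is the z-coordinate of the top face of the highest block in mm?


A staircase. The total rise is 885 mm.

5 identical blocks, each offset up and back from the previous — a staircase. Each step is 177 mm tall and there are 5 of them, so the total rise is 5 × 177 = 885 mm.


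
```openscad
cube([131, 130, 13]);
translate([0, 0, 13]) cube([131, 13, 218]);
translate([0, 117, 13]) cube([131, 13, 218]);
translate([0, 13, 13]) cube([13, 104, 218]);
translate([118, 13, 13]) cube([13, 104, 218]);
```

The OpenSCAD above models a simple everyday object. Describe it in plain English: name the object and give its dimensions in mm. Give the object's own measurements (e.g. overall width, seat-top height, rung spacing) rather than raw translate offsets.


An open-topped rectangular box: outside dimensions 131×130×231 mm, with a uniform wall and base thickness of 13 mm. The base is a full 131×130 slab on the floor; four walls sit on top of the base. The front and back walls (the −y and +y sides) span the full width; the two side walls fit between them.


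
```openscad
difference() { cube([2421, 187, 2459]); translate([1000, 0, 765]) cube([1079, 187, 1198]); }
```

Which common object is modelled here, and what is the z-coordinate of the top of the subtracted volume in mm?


A wall with a window opening. The window head height is 1963 mm.

A wall with a rectangular opening subtracted — a window. Sill at z = 765, opening 1198 mm tall, so the head is at 765 + 1198 = 1963 mm.


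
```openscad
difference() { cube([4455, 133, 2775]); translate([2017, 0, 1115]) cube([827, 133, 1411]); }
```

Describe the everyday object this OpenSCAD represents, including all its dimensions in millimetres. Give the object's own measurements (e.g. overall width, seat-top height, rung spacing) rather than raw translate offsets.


A wall 4455 mm long (x), 133 mm thick (y), 2775 mm tall, with a rectangular window opening cut through it. The opening is 827 mm wide and 1411 mm tall; its sill is at z = 1115 mm and its near (−x) edge is 2017 mm from the wall's −x end. The opening passes through the full wall thickness.


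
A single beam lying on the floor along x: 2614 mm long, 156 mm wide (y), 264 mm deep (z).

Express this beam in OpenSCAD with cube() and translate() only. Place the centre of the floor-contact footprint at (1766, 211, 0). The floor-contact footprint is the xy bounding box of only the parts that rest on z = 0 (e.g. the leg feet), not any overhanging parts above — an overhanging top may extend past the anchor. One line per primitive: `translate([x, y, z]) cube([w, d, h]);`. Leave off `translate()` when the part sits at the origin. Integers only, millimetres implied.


translate([459, 133, 0]) cube([2614, 156, 264]);


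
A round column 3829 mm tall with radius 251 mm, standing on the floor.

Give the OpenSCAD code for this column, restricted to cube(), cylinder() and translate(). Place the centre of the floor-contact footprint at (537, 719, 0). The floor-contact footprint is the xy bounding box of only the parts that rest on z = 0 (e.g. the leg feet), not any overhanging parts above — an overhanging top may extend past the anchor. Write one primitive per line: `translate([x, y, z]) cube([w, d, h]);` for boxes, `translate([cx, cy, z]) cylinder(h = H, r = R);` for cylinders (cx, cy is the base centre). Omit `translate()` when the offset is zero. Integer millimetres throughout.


translate([537, 719, 0]) cylinder(h = 3829, r = 251);


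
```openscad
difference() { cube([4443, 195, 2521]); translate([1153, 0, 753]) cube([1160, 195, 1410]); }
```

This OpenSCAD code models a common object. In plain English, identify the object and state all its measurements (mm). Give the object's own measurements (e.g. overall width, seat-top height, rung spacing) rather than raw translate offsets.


A wall 4443 mm long (x), 195 mm thick (y), 2521 mm tall, with a rectangular window opening cut through it. The opening is 1160 mm wide and 1410 mm tall; its sill is at z = 753 mm and its near (−x) edge is 1153 mm from the wall's −x end. The opening passes through the full wall thickness.


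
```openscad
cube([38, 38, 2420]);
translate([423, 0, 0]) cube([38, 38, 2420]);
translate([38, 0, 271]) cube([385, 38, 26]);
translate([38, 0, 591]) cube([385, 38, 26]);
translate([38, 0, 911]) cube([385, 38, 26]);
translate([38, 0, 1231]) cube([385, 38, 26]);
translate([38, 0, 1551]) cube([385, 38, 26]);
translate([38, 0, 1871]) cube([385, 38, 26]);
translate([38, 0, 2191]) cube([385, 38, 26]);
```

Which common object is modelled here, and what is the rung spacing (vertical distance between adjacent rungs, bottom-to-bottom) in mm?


A ladder. The rung spacing is 320 mm.

Two tall 38×38 posts with 7 short bars between them — a ladder. Adjacent rungs sit at z = 271 and z = 591, so the spacing is 591 − 271 = 320 mm.


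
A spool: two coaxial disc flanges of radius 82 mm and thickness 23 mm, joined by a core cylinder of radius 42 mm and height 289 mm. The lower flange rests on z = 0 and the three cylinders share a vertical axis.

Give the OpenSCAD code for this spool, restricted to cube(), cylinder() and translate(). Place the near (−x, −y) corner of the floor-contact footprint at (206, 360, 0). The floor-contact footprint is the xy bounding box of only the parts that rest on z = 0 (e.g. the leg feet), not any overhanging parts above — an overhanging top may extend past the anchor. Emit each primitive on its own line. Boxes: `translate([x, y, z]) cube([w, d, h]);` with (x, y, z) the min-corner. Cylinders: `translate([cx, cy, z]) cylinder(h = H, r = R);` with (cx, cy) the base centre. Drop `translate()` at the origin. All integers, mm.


translate([288, 442, 0]) cylinder(h = 23, r = 82);
translate([288, 442, 23]) cylinder(h = 289, r = 42);
translate([288, 442, 312]) cylinder(h = 23, r = 82);


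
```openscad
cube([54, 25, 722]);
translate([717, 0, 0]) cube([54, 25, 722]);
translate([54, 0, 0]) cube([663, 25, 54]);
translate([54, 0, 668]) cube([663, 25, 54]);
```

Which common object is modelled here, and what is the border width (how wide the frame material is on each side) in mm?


A picture frame. The border width is 54 mm.

Four thin pieces enclosing a rectangular opening — a picture frame. The two full-height stiles are 722 mm tall; the top rail sits at z = 668 and is 54 mm tall, so the border above the opening is 722 − 668 = 54 mm, matching the stile x-width.


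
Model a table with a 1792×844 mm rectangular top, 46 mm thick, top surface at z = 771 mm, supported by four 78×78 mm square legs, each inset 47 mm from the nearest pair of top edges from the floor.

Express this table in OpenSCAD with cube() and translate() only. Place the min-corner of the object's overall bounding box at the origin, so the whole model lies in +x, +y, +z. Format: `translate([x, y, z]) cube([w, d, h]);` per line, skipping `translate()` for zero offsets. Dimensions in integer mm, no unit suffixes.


// leg_h = 771 - 46 = 725
translate([0, 0, 725]) cube([1792, 844, 46]);
translate([47, 47, 0]) cube([78, 78, 725]);
translate([1667, 47, 0]) cube([78, 78, 725]);
translate([47, 719, 0]) cube([78, 78, 725]);
translate([1667, 719, 0]) cube([78, 78, 725]);


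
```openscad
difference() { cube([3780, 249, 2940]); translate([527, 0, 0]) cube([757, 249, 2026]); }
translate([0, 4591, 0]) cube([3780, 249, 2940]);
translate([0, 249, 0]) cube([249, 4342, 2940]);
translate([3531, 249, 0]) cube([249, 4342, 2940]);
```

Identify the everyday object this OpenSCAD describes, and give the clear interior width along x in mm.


A single room. The interior width is 3282 mm.

Four walls enclosing a rectangle with a door in the front wall — a room. Outside width 3780 minus two 249 mm walls gives 3282 mm.


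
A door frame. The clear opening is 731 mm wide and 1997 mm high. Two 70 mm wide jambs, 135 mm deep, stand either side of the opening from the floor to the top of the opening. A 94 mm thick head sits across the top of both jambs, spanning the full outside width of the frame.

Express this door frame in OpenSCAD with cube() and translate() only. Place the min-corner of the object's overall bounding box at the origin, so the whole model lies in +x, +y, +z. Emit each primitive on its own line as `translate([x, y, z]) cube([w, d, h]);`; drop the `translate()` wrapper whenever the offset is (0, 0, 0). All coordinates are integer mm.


cube([70, 135, 1997]);
translate([801, 0, 0]) cube([70, 135, 1997]);
translate([0, 0, 1997]) cube([871, 135, 94]);


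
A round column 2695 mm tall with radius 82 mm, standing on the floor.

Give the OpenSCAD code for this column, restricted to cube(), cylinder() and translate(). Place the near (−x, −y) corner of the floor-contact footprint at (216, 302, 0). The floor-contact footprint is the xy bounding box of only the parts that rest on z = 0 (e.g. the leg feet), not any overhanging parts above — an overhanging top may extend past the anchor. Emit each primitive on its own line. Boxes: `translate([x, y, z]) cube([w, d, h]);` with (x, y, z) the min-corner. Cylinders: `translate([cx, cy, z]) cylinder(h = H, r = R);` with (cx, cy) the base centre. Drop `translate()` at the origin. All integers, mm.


translate([298, 384, 0]) cylinder(h = 2695, r = 82);


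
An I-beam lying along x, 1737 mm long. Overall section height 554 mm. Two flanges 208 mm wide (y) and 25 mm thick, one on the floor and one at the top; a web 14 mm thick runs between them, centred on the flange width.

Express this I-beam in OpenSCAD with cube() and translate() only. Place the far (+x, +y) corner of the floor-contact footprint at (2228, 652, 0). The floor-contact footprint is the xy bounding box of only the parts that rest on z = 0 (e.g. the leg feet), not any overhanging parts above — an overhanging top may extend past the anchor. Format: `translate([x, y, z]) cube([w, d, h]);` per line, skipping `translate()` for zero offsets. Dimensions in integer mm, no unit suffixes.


translate([491, 444, 0]) cube([1737, 208, 25]);
translate([491, 541, 25]) cube([1737, 14, 504]);
translate([491, 444, 529]) cube([1737, 208, 25]);


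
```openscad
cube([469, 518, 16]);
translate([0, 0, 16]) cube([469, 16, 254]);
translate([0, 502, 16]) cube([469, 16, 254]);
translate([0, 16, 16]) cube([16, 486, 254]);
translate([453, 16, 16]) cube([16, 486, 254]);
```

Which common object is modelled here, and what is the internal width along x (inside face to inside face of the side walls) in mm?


An open box. The internal width is 437 mm.

A 469×518 base slab with four walls standing on it — an open box. The base is 469 mm wide and the walls are 16 mm thick, so the internal width is 469 − 2 × 16 = 437 mm.


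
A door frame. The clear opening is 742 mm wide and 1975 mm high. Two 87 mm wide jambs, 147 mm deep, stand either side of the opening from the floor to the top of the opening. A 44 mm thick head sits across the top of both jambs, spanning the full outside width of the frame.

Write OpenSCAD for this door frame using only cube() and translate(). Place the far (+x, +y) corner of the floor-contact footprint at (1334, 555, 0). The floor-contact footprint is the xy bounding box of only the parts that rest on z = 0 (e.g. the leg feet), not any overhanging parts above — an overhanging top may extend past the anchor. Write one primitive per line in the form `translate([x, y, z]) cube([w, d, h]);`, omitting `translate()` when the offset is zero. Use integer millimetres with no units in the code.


translate([418, 408, 0]) cube([87, 147, 1975]);
translate([1247, 408, 0]) cube([87, 147, 1975]);
translate([418, 408, 1975]) cube([916, 147, 44]);


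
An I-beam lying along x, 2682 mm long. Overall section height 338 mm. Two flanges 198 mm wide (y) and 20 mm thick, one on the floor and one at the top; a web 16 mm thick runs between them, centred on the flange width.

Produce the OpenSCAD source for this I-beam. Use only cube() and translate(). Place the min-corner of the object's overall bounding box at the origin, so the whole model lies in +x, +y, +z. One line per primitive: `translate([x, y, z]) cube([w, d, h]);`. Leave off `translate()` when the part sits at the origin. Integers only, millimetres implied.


cube([2682, 198, 20]);
translate([0, 91, 20]) cube([2682, 16, 298]);
translate([0, 0, 318]) cube([2682, 198, 20]);


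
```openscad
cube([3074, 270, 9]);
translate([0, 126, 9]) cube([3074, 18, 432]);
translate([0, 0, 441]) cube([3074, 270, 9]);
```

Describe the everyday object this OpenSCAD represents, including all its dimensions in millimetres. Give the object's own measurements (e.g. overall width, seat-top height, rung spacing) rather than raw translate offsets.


An I-beam lying along x, 3074 mm long. Overall section height 450 mm. Two flanges 270 mm wide (y) and 9 mm thick, one on the floor and one at the top; a web 18 mm thick runs between them, centred on the flange width.


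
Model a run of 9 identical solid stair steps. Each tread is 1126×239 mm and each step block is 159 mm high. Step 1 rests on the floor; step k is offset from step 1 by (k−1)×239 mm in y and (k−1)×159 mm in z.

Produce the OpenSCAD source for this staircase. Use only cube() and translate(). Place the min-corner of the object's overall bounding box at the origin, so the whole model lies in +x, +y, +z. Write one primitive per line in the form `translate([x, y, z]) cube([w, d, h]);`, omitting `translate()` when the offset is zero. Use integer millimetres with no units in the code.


cube([1126, 239, 159]);
translate([0, 239, 159]) cube([1126, 239, 159]);
translate([0, 478, 318]) cube([1126, 239, 159]);
translate([0, 717, 477]) cube([1126, 239, 159]);
translate([0, 956, 636]) cube([1126, 239, 159]);
translate([0, 1195, 795]) cube([1126, 239, 159]);
translate([0, 1434, 954]) cube([1126, 239, 159]);
translate([0, 1673, 1113]) cube([1126, 239, 159]);
translate([0, 1912, 1272]) cube([1126, 239, 159]);


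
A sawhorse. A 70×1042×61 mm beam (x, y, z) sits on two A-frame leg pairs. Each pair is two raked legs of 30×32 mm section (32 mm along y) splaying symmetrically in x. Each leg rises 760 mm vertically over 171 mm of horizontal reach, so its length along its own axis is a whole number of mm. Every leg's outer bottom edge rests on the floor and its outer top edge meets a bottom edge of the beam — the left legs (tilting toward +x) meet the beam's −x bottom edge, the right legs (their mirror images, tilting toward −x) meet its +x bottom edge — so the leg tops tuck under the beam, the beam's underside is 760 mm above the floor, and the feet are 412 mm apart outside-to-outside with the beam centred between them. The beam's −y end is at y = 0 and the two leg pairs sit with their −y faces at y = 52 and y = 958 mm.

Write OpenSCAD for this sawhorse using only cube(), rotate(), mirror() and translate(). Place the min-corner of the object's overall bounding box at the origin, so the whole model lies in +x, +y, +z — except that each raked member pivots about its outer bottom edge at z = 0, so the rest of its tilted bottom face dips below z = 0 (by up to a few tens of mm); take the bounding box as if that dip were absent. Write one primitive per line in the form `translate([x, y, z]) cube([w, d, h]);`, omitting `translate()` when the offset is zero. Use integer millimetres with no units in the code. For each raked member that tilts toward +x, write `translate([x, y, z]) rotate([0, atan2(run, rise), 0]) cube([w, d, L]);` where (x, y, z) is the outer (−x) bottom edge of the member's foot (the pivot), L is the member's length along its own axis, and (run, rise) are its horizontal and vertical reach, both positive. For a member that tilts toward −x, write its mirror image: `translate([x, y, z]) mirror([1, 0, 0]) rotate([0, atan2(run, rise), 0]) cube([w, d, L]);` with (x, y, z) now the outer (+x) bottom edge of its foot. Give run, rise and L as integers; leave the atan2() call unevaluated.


translate([171, 0, 760]) cube([70, 1042, 61]);
translate([0, 52, 0]) rotate([0, atan2(171, 760), 0]) cube([30, 32, 779]);
translate([412, 52, 0]) mirror([1, 0, 0]) rotate([0, atan2(171, 760), 0]) cube([30, 32, 779]);
translate([0, 958, 0]) rotate([0, atan2(171, 760), 0]) cube([30, 32, 779]);
translate([412, 958, 0]) mirror([1, 0, 0]) rotate([0, atan2(171, 760), 0]) cube([30, 32, 779]);


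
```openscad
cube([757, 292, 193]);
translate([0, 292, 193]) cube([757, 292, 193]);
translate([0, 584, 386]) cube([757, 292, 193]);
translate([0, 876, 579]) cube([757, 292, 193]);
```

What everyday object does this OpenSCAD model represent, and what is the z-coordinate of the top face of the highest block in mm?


A staircase. The total rise is 772 mm.

4 identical blocks, each offset up and back from the previous — a staircase. Each step is 193 mm tall and there are 4 of them, so the total rise is 4 × 193 = 772 mm.


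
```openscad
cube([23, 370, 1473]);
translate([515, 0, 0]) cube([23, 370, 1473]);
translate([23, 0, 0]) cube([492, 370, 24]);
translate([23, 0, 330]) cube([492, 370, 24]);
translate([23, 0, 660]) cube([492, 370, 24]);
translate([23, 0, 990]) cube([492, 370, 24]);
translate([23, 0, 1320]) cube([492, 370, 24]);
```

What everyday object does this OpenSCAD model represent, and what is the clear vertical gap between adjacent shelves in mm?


A bookshelf. The clear shelf gap is 306 mm.

Two tall side panels with 5 horizontal boards between them — a bookshelf. The first two shelf undersides are at z = 0 and z = 330; with shelf thickness 24, the clear gap is 330 − 0 − 24 = 306 mm.


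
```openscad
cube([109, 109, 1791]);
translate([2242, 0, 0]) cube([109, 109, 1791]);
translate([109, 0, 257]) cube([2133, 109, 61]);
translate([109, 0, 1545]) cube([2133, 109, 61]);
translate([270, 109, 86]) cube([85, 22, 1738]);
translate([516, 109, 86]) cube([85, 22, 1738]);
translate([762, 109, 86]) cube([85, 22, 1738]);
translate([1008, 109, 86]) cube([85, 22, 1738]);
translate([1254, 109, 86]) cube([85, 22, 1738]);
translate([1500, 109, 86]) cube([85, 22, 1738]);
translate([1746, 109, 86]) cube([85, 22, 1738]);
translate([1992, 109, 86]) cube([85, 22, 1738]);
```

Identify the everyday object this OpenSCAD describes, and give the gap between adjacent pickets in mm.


A fence section. The picket gap is 161 mm.

Two posts, two rails, 8 pickets — a fence section. Span 2133 mm holds 8 pickets of 85 mm with 9 equal gaps: ⌊(2133 − 8·85) / 9⌋ = 161 mm.


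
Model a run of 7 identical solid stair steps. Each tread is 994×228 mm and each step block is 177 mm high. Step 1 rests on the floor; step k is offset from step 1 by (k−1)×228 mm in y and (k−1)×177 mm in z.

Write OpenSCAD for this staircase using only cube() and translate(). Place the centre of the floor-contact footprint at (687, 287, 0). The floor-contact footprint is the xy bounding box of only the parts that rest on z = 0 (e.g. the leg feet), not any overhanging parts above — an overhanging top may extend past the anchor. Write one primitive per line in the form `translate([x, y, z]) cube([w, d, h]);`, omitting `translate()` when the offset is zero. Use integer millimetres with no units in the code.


translate([190, 173, 0]) cube([994, 228, 177]);
translate([190, 401, 177]) cube([994, 228, 177]);
translate([190, 629, 354]) cube([994, 228, 177]);
translate([190, 857, 531]) cube([994, 228, 177]);
translate([190, 1085, 708]) cube([994, 228, 177]);
translate([190, 1313, 885]) cube([994, 228, 177]);
translate([190, 1541, 1062]) cube([994, 228, 177]);


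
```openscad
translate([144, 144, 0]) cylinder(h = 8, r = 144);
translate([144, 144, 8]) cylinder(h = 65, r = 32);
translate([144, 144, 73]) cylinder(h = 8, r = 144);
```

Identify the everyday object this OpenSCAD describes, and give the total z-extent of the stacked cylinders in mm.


A spool. The overall height is 81 mm.

Three coaxial cylinders, large–small–large — a spool. Two 8 mm flanges and a 65 mm core give 8 + 65 + 8 = 81 mm.


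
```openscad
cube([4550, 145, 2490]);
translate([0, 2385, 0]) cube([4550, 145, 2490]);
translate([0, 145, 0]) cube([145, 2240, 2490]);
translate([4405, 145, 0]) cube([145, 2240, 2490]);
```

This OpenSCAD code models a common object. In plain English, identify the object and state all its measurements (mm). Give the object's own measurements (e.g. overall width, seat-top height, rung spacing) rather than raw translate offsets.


The wall frame of a small rectangular building: four walls, each 2490 mm tall and 145 mm thick, enclosing a footprint 4550 mm (x) by 2530 mm (y) outside-to-outside, with no floor or roof. The front and back walls (the −y and +y sides) span the full width; the two side walls fit between them.


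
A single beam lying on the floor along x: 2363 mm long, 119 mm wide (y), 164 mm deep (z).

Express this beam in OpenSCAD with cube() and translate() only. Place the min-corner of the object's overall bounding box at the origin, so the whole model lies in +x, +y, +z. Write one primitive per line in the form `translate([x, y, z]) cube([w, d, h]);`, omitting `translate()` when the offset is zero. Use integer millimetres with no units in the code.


cube([2363, 119, 164]);


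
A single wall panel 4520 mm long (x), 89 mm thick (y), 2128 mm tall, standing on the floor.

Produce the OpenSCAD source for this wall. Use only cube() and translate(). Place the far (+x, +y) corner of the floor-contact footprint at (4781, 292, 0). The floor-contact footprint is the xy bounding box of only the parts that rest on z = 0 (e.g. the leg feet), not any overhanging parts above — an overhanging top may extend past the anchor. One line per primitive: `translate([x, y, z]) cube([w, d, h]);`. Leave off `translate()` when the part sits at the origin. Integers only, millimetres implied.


translate([261, 203, 0]) cube([4520, 89, 2128]);


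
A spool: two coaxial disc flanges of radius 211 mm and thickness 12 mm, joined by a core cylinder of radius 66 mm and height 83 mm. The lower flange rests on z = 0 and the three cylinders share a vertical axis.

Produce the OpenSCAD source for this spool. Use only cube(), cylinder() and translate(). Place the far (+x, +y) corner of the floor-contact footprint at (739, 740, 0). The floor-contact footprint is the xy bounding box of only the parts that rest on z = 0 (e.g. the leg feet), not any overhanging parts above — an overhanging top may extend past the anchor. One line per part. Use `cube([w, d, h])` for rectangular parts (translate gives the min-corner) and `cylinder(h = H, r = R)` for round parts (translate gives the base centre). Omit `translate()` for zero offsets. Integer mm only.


translate([528, 529, 0]) cylinder(h = 12, r = 211);
translate([528, 529, 12]) cylinder(h = 83, r = 66);
translate([528, 529, 95]) cylinder(h = 12, r = 211);


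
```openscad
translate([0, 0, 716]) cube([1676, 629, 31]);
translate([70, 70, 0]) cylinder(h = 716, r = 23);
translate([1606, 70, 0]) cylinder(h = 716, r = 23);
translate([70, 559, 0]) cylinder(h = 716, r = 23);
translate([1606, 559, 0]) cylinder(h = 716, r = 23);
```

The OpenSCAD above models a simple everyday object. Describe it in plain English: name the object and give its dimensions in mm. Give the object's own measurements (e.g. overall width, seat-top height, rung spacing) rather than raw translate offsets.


A rectangular dining table. The top is 1676×629×31 mm with its upper surface at z = 747 mm. It stands on four round legs of 46 mm diameter, each leg's bounding box inset 47 mm from the nearest pair of top edges, running from the floor to the underside of the top.


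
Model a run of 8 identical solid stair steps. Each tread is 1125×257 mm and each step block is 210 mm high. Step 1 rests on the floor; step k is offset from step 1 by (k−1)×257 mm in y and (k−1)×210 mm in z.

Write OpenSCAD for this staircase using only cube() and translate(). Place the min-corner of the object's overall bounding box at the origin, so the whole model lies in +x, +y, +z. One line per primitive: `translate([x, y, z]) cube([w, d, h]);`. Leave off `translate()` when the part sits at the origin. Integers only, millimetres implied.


cube([1125, 257, 210]);
translate([0, 257, 210]) cube([1125, 257, 210]);
translate([0, 514, 420]) cube([1125, 257, 210]);
translate([0, 771, 630]) cube([1125, 257, 210]);
translate([0, 1028, 840]) cube([1125, 257, 210]);
translate([0, 1285, 1050]) cube([1125, 257, 210]);
translate([0, 1542, 1260]) cube([1125, 257, 210]);
translate([0, 1799, 1470]) cube([1125, 257, 210]);


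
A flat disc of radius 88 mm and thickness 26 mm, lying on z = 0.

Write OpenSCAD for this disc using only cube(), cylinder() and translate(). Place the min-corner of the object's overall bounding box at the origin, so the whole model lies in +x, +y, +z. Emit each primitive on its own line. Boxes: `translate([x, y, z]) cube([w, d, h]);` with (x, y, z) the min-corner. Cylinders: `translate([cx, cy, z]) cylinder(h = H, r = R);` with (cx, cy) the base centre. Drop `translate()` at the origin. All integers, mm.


translate([88, 88, 0]) cylinder(h = 26, r = 88);


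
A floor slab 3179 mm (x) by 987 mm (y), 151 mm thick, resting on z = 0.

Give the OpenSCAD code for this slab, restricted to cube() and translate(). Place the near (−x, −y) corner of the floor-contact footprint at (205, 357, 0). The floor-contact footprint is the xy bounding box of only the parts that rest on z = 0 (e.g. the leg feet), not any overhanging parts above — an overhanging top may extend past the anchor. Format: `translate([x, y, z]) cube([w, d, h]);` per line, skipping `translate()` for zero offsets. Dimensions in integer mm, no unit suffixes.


translate([205, 357, 0]) cube([3179, 987, 151]);


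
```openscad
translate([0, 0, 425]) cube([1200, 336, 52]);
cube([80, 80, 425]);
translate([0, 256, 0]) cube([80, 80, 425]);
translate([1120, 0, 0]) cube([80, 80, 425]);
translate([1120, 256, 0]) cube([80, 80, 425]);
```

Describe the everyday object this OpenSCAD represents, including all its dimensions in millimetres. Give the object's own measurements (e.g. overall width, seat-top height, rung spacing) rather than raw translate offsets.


A long wooden bench with a 1200 mm (x) × 336 mm (y) seat, 52 mm thick, its top surface 477 mm above the floor. Four 80 mm square legs at the seat corners, flush with the edges, run from z = 0 to the seat underside.


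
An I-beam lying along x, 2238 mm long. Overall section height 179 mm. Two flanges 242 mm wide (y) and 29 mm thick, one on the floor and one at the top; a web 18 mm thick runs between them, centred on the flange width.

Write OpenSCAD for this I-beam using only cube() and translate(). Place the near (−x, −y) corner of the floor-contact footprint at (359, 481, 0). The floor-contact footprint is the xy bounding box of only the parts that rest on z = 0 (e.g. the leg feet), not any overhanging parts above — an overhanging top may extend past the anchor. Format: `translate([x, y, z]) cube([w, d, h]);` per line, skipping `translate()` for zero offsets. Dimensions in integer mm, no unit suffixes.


translate([359, 481, 0]) cube([2238, 242, 29]);
translate([359, 593, 29]) cube([2238, 18, 121]);
translate([359, 481, 150]) cube([2238, 242, 29]);


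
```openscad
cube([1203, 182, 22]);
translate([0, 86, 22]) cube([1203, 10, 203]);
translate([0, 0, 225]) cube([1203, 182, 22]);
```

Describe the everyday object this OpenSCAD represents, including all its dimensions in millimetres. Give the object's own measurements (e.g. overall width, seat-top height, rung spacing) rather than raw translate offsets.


An I-beam lying along x, 1203 mm long. Overall section height 247 mm. Two flanges 182 mm wide (y) and 22 mm thick, one on the floor and one at the top; a web 10 mm thick runs between them, centred on the flange width.


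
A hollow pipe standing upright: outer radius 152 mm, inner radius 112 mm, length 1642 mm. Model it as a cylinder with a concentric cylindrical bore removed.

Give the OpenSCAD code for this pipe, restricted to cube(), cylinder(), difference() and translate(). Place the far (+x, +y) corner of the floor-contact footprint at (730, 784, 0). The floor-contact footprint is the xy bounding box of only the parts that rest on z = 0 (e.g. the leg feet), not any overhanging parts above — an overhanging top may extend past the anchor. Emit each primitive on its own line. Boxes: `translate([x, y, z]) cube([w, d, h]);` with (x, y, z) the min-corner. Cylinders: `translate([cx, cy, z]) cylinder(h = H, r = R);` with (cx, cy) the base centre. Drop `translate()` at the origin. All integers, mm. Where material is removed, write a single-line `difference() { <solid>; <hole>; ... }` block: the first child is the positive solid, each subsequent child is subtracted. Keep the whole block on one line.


difference() { translate([578, 632, 0]) cylinder(h = 1642, r = 152); translate([578, 632, 0]) cylinder(h = 1642, r = 112); }


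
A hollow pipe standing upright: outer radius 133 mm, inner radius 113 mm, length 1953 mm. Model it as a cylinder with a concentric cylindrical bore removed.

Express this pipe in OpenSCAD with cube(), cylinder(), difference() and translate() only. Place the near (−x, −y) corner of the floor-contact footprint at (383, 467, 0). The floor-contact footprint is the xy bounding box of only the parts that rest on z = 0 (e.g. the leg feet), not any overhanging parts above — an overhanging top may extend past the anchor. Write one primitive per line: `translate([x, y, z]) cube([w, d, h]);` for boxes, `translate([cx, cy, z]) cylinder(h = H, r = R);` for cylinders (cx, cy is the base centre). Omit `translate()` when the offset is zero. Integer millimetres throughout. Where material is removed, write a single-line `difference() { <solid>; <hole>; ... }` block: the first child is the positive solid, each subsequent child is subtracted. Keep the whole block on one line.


difference() { translate([516, 600, 0]) cylinder(h = 1953, r = 133); translate([516, 600, 0]) cylinder(h = 1953, r = 113); }


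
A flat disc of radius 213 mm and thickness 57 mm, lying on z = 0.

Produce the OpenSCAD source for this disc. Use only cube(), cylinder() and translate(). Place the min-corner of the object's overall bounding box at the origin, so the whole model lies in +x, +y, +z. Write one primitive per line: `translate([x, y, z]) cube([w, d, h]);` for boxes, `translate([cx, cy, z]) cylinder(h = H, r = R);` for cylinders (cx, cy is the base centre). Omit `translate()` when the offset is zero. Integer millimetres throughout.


translate([213, 213, 0]) cylinder(h = 57, r = 213);


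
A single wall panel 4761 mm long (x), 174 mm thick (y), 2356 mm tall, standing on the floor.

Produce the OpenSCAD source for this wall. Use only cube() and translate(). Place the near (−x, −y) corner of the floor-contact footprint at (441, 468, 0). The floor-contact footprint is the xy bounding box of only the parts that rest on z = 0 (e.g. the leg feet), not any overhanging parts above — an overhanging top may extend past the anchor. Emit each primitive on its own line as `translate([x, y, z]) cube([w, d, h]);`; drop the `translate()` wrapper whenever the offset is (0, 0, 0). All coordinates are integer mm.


translate([441, 468, 0]) cube([4761, 174, 2356]);


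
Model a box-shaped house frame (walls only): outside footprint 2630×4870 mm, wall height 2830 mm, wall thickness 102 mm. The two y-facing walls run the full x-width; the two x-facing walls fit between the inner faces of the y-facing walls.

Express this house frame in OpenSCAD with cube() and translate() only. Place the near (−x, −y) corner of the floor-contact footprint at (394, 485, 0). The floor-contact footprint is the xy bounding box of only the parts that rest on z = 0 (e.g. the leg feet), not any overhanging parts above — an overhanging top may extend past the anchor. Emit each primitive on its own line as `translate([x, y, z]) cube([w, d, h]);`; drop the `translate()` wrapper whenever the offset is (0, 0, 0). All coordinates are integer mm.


translate([394, 485, 0]) cube([2630, 102, 2830]);
translate([394, 5253, 0]) cube([2630, 102, 2830]);
translate([394, 587, 0]) cube([102, 4666, 2830]);
translate([2922, 587, 0]) cube([102, 4666, 2830]);


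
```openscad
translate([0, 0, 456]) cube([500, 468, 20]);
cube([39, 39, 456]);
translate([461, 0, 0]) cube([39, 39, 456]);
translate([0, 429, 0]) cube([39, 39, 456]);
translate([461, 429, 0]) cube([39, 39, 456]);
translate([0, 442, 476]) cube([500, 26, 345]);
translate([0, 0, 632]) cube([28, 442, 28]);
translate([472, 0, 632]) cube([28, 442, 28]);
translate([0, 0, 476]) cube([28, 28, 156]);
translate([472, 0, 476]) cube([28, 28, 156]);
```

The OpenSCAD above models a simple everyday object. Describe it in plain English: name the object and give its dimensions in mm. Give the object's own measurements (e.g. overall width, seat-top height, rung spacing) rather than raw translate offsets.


A chair. The seat is a 500×468×20 mm slab with its top at z = 476 mm, on four 39×39 mm corner legs (flush with the seat edges, standing on z = 0). A flat backrest 26 mm thick, 345 mm tall, spans the full seat width and rises from the seat top along its +y edge, rear face flush with the rear of the seat. Two armrests of 28×28 mm section run along each side from the seat's front edge to the front of the backrest, top faces 184 mm above the seat top and outer faces flush with the seat's x-edges; a 28×28 mm post under the front of each armrest stands on the seat at the front corner.
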